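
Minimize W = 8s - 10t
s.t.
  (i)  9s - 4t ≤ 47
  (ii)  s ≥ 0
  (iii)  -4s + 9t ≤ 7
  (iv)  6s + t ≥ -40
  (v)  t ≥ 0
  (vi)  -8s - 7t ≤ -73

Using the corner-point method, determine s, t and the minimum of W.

Vertices and W = 8s - 10t:
  (451/65, 251/65) → W = 1098/65
  (621/95, 281/95) → W = 2158/95
  (152/25, 87/25) → W = 346/25

s = 152/25, t = 87/25, minimum W = 346/25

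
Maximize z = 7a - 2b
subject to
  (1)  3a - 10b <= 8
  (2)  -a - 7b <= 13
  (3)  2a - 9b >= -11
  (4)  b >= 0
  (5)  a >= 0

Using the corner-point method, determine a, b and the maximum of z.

Corner points and z = 7a - 2b:
  (26, 7) → z = 168
  (8/3, 0) → z = 56/3
  (0, 11/9) → z = -22/9
  (0, 0) → z = 0

a = 26, b = 7, maximum z = 168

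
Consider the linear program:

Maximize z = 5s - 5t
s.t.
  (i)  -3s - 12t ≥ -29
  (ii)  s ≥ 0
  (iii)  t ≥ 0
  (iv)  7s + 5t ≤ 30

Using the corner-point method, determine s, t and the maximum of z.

Feasible corners and z = 5s - 5t:
  (0, 29/12) → z = -145/12
  (215/69, 113/69) → z = 170/23
  (0, 0) → z = 0
  (30/7, 0) → z = 150/7

s = 30/7, t = 0, maximum z = 150/7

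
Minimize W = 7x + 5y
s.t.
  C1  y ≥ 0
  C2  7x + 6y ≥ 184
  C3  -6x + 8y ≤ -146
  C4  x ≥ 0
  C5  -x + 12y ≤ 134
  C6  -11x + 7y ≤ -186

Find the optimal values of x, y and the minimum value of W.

The feasible region is unbounded (it extends along (12, 1), (1, 0)), but W strictly increases along every unbounded feasible direction, so there is no improving ray and the minimum is attained at a vertex.

At the optimal vertex, 7x + 6y = 184 and -6x + 8y = -146.
Solving simultaneously gives x = 587/23, y = 41/46.

x = 587/23, y = 41/46, minimum W = 8423/46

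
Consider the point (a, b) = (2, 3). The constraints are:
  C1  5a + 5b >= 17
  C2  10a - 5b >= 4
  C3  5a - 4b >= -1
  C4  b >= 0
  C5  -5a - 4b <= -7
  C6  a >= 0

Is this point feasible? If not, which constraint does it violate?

not feasible — violates C3

Constraint C3: 5a - 4b = -2, which is not ≥ -1. All other constraints are satisfied.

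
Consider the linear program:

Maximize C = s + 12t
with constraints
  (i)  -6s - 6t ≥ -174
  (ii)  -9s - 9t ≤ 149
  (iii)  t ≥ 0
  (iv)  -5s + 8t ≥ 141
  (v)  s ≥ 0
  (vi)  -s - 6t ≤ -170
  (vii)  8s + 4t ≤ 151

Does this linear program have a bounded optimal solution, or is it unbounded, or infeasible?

Corner points and C = s + 12t:
  (0, 29) → C = 348
  (4/5, 141/5) → C = 1696/5
  (0, 85/3) → C = 340
The feasible region has finitely many vertices and no improving ray; the maximum is 348 at (0, 29).

bounded optimum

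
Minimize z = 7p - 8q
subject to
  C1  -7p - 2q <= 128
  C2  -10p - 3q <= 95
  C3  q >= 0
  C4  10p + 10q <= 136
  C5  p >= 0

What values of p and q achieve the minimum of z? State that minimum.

Vertices and z = 7p - 8q:
  (68/5, 0) → z = 476/5
  (0, 0) → z = 0
  (0, 68/5) → z = -544/5

p = 0, q = 68/5, minimum z = -544/5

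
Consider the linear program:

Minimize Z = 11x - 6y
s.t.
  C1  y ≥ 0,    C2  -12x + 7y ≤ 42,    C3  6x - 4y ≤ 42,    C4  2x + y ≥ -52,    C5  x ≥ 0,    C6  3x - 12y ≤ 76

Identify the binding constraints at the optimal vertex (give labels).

C2 and C5

Corner points and Z = 11x - 6y:
  (7, 0) → Z = 77
  (0, 0) → Z = 0
  (0, 6) → Z = -36
The feasible region is unbounded (it extends along (2, 3), (7, 12)), but Z strictly increases along every unbounded feasible direction, so there is no improving ray and the minimum is attained at a vertex.

The minimum is at (0, 6). Substituting into each constraint, equality holds for C2 and C5; the remaining constraints have slack.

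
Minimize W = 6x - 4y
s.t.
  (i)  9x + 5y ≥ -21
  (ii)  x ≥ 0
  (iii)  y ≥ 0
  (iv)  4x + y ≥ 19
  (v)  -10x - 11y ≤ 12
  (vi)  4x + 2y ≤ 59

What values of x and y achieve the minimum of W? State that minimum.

x = 0, y = 59/2, minimum W = -118

Feasible corners and W = 6x - 4y:
  (0, 19) → W = -76
  (0, 59/2) → W = -118
  (19/4, 0) → W = 57/2
  (59/4, 0) → W = 177/2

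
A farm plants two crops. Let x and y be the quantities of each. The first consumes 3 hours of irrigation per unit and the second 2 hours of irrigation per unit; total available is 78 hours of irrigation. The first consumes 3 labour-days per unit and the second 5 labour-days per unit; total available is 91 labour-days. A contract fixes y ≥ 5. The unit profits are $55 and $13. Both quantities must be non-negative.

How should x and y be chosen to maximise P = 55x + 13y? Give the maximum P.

Extreme points and P = 55x + 13y:
  (0, 91/5) → P = 1183/5
  (0, 5) → P = 65
  (22, 5) → P = 1275

At the optimal vertex, 3x + 5y = 91 and y = 5.
Solving simultaneously gives x = 22, y = 5.

x = 22, y = 5, maximum P = 1275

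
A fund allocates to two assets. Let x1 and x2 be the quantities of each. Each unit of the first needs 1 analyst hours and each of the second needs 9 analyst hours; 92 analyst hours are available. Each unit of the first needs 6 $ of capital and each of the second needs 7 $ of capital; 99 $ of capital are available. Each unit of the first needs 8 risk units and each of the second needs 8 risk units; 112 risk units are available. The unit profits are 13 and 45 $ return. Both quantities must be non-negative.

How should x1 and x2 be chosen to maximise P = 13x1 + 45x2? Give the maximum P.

x1 = 17/4, x2 = 39/4, maximum P = 494

Vertices and P = 13x1 + 45x2:
  (0, 0) → P = 0
  (0, 92/9) → P = 460
  (14, 0) → P = 182
  (17/4, 39/4) → P = 494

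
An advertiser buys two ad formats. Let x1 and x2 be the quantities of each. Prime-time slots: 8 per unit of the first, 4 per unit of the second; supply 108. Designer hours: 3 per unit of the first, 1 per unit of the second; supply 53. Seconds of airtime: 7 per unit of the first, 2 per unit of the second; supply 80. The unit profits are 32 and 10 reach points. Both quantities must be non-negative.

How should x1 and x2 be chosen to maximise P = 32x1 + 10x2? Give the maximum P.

x1 = 26/3, x2 = 29/3, maximum P = 374

Corner points and P = 32x1 + 10x2:
  (0, 0) → P = 0
  (0, 27) → P = 270
  (80/7, 0) → P = 2560/7
  (26/3, 29/3) → P = 374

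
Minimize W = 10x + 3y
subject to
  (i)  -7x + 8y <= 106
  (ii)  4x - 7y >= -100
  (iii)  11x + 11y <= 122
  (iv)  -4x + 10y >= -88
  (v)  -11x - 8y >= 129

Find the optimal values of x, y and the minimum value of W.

x = -882/19, y = -520/19, minimum W = -10380/19

Extreme points and W = 10x + 3y:
  (-882/19, -520/19) → W = -10380/19
  (-235/18, 263/144) → W = -18011/144
  (-293/71, -742/71) → W = -5156/71

At the optimal vertex, -7x + 8y = 106 and -4x + 10y = -88.
Solving simultaneously gives x = -882/19, y = -520/19.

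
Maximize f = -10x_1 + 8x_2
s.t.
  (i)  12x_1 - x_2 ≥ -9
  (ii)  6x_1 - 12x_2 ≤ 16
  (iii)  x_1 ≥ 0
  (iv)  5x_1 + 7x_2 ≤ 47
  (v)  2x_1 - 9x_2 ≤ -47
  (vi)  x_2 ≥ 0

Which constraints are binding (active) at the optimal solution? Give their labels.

(iii) and (iv)

Vertices and f = -10x_1 + 8x_2:
  (0, 47/7) → f = 376/7
  (0, 47/9) → f = 376/9
  (94/59, 329/59) → f = 1692/59

The maximum is at (0, 47/7). Substituting into each constraint, equality holds for (iii) and (iv); the remaining constraints have slack.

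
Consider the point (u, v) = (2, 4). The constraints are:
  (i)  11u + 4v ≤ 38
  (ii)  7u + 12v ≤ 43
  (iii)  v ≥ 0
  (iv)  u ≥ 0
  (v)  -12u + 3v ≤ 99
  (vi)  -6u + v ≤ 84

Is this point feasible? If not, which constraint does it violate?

Constraint (ii): 7u + 12v = 62, which is not ≤ 43. All other constraints are satisfied.

not feasible — violates (ii)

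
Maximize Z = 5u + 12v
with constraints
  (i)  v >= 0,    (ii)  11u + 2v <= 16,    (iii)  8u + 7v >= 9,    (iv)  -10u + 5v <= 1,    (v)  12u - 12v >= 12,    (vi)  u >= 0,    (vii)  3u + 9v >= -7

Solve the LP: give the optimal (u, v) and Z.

u = 18/13, v = 5/13, maximum Z = 150/13

At the optimal vertex, 11u + 2v = 16 and 12u - 12v = 12.
Solving simultaneously gives u = 18/13, v = 5/13.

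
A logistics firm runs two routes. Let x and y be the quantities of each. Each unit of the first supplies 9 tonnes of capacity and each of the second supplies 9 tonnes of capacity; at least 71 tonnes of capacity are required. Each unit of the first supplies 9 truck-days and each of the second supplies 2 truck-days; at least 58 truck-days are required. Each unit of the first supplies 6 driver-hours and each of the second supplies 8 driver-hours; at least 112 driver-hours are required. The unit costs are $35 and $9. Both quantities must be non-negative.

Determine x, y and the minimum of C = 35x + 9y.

Corner points and C = 35x + 9y:
  (0, 29) → C = 261
  (56/3, 0) → C = 1960/3
  (4, 11) → C = 239
The feasible region is unbounded (it extends along (0, 1), (1, 0)), but C strictly increases along every unbounded feasible direction, so there is no improving ray and the minimum is attained at a vertex.

x = 4, y = 11, minimum C = 239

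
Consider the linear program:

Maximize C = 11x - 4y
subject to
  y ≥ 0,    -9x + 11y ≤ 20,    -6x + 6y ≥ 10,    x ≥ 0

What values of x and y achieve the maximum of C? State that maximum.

x = 5/6, y = 5/2, maximum C = -5/6

Feasible corners and C = 11x - 4y:
  (5/6, 5/2) → C = -5/6
  (0, 20/11) → C = -80/11
  (0, 5/3) → C = -20/3

The binding constraints are -9x + 11y = 20 and -6x + 6y = 10.
Solving simultaneously gives x = 5/6, y = 5/2.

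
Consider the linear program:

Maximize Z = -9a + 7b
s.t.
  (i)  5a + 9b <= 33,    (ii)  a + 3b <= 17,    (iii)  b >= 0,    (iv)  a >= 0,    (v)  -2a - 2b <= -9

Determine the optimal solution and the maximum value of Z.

a = 15/8, b = 21/8, maximum Z = 3/2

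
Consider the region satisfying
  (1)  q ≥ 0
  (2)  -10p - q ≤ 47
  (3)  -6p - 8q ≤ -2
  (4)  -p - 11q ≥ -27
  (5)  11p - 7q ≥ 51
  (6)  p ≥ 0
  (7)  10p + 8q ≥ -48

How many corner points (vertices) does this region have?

3

The feasible vertices (each the meet of two boundaries and inside every other half-plane) are:
  (27, 0)
  (51/11, 0)
  (375/64, 123/64)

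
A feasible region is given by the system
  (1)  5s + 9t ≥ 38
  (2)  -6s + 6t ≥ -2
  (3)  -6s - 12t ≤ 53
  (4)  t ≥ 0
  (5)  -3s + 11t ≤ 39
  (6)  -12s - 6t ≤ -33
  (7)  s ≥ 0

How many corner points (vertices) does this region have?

Intersecting each pair of boundary lines and keeping only the points that satisfy every inequality leaves:
  (41/14, 109/42)
  (23/26, 97/26)
  (16/3, 5)
  (43/50, 189/50)

4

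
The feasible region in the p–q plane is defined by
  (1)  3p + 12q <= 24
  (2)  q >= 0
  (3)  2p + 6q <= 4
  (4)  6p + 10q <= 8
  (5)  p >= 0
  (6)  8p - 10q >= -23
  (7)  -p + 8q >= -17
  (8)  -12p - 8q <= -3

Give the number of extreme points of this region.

Pairwise boundary intersections that survive every other constraint:
  (4/3, 0)
  (1/4, 0)
  (1/2, 1/2)
  (0, 2/3)
  (0, 3/8)

5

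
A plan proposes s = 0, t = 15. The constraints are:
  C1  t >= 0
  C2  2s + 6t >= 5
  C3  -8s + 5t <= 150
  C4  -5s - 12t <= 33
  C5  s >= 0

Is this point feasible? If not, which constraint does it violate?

feasible

C1: 15 ≥ 0 ✓
C2: 90 ≥ 5 ✓
C3: 75 ≤ 150 ✓
C4: -180 ≤ 33 ✓
C5: 0 ≥ 0 ✓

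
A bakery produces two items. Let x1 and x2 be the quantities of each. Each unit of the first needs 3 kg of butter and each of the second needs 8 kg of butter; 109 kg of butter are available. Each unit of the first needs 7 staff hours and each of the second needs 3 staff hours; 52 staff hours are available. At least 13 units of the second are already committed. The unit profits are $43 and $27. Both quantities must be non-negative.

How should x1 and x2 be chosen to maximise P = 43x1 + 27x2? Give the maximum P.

Vertices and P = 43x1 + 27x2:
  (0, 109/8) → P = 2943/8
  (0, 13) → P = 351
  (5/3, 13) → P = 1268/3

The optimum lies where 3x1 + 8x2 = 109 and x2 = 13.
Solving simultaneously gives x1 = 5/3, x2 = 13.

x1 = 5/3, x2 = 13, maximum P = 1268/3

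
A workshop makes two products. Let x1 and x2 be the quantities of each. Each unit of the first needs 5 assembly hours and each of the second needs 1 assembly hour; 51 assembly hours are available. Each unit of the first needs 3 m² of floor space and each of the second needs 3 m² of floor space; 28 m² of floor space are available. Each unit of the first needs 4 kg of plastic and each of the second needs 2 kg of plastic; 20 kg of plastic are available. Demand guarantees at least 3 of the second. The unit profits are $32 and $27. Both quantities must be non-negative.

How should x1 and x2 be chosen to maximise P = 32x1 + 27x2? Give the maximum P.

x1 = 2/3, x2 = 26/3, maximum P = 766/3

Extreme points and P = 32x1 + 27x2:
  (0, 28/3) → P = 252
  (0, 3) → P = 81
  (2/3, 26/3) → P = 766/3
  (7/2, 3) → P = 193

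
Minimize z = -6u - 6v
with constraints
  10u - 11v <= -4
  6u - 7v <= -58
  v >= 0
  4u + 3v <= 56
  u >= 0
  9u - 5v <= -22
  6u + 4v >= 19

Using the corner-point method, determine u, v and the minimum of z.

Feasible corners and z = -6u - 6v:
  (0, 58/7) → z = -348/7
  (136/33, 130/11) → z = -1052/11
  (0, 56/3) → z = -112
  (214/47, 592/47) → z = -4836/47

u = 0, v = 56/3, minimum z = -112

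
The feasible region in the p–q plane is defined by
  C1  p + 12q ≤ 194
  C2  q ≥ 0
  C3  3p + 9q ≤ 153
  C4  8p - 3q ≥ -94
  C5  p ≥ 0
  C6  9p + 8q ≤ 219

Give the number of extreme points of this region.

Pairwise boundary intersections that survive every other constraint:
  (10/3, 143/9)
  (0, 97/6)
  (0, 0)
  (73/3, 0)
  (249/19, 240/19)

5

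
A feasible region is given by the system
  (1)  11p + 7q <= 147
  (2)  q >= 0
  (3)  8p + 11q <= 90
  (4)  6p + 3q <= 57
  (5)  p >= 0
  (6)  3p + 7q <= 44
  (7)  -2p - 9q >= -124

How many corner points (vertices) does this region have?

5

Intersecting each pair of boundary lines and keeping only the points that satisfy every inequality leaves:
  (19/2, 0)
  (0, 0)
  (17/2, 2)
  (146/23, 82/23)
  (0, 44/7)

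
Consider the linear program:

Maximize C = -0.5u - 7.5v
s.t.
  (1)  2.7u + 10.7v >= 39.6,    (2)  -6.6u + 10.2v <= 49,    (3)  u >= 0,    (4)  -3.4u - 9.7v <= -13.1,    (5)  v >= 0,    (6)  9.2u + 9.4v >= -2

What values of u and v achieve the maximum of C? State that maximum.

u = 44/3, v = 0, maximum C = -22/3

Feasible corners and C = -0.5u - 7.5v:
  (0, 396/107) → C = -2970/107
  (44/3, 0) → C = -22/3
  (0, 245/51) → C = -1225/34
The feasible region is unbounded (it extends along (17, 11), (1, 0)), but C strictly decreases along every unbounded feasible direction, so there is no improving ray and the maximum is attained at a vertex.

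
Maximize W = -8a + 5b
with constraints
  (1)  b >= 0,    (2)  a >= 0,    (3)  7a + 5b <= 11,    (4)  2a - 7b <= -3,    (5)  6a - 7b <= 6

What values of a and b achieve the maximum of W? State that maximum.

The optimum lies where a = 0 and 7a + 5b = 11.
Solving simultaneously gives a = 0, b = 11/5.

a = 0, b = 11/5, maximum W = 11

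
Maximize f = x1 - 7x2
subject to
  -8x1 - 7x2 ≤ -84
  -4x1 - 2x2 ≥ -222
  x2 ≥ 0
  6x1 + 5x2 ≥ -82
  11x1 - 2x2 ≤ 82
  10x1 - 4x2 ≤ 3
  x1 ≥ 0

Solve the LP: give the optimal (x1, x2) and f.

x1 = 7/2, x2 = 8, maximum f = -105/2

Vertices and f = x1 - 7x2:
  (7/2, 8) → f = -105/2
  (0, 12) → f = -84
  (304/15, 1057/15) → f = -473
  (0, 111) → f = -777
  (161/12, 787/24) → f = -1729/8

The optimum lies where -8x1 - 7x2 = -84 and 10x1 - 4x2 = 3.
Solving simultaneously gives x1 = 7/2, x2 = 8.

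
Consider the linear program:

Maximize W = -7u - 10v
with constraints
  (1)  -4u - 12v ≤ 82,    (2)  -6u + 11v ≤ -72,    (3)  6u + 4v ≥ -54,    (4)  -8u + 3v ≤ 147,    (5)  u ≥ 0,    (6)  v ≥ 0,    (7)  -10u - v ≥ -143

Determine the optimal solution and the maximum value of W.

u = 12, v = 0, maximum W = -84

At the optimal vertex, -6u + 11v = -72 and v = 0.
Solving simultaneously gives u = 12, v = 0.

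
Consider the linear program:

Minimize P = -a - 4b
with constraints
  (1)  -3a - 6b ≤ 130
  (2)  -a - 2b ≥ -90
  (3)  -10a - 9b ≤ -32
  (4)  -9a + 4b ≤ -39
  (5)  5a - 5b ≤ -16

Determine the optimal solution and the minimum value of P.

a = 219/11, b = 771/22, minimum P = -1761/11

Extreme points and P = -a - 4b:
  (219/11, 771/22) → P = -1761/11
  (418/15, 466/15) → P = -2282/15
  (259/25, 339/25) → P = -323/5

The binding constraints are -a - 2b = -90 and -9a + 4b = -39.
Solving simultaneously gives a = 219/11, b = 771/22.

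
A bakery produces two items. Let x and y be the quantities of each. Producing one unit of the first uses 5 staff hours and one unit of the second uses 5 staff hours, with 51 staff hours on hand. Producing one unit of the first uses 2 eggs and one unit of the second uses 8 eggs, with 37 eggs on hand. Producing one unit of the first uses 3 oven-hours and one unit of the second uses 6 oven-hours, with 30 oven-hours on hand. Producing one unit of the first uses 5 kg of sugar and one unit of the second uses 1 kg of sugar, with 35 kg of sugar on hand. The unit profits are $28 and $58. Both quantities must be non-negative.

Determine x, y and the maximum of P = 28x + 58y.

Feasible corners and P = 28x + 58y:
  (0, 0) → P = 0
  (0, 37/8) → P = 1073/4
  (7, 0) → P = 196
  (3/2, 17/4) → P = 577/2
  (20/3, 5/3) → P = 850/3

x = 3/2, y = 17/4, maximum P = 577/2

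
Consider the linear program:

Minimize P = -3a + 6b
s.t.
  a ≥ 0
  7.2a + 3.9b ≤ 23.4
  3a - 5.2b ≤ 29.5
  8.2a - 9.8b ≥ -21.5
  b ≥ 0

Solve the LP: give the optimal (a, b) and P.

a = 3.25, b = 0, minimum P = -9.75

Corner points and P = -3a + 6b:
  (0, 215/98) → P = 645/49
  (0, 0) → P = 0
  (4849/3418, 5778/1709) → P = 54789/3418
  (13/4, 0) → P = -39/4

At the optimal vertex, 7.2a + 3.9b = 23.4 and b = 0.
Solving simultaneously gives a = 13/4, b = 0.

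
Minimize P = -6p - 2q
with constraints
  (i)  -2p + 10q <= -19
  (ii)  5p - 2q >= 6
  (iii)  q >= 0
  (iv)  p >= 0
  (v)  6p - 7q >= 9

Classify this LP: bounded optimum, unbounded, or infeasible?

unbounded

From the feasible point (19/2, 0), moving in the direction (10, 2) keeps every constraint satisfied while P decreases without bound.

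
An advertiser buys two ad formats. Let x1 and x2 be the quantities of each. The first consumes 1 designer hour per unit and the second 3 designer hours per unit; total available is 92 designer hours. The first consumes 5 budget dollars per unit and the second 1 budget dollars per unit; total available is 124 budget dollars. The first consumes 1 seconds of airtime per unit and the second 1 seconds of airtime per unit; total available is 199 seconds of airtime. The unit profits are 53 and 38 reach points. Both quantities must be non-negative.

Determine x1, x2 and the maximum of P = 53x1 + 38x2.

Vertices and P = 53x1 + 38x2:
  (0, 0) → P = 0
  (0, 92/3) → P = 3496/3
  (124/5, 0) → P = 6572/5
  (20, 24) → P = 1972

The optimum lies where x1 + 3x2 = 92 and 5x1 + x2 = 124.
Solving simultaneously gives x1 = 20, x2 = 24.

x1 = 20, x2 = 24, maximum P = 1972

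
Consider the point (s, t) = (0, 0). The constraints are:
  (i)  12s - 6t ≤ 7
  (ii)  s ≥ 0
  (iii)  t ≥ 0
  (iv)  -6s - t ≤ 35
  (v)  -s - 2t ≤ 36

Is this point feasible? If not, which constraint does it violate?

feasible

(i): 0 ≤ 7 ✓
(ii): 0 ≥ 0 ✓
(iii): 0 ≥ 0 ✓
(iv): 0 ≤ 35 ✓
(v): 0 ≤ 36 ✓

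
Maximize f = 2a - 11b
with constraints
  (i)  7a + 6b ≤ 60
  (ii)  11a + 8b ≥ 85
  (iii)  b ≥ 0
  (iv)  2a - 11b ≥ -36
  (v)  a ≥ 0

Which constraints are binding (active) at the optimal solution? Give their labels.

(i) and (iii)

Vertices and f = 2a - 11b:
  (60/7, 0) → f = 120/7
  (444/89, 372/89) → f = -36
  (85/11, 0) → f = 170/11
  (647/137, 566/137) → f = -36

The maximum is at (60/7, 0). Substituting into each constraint, equality holds for (i) and (iii); the remaining constraints have slack.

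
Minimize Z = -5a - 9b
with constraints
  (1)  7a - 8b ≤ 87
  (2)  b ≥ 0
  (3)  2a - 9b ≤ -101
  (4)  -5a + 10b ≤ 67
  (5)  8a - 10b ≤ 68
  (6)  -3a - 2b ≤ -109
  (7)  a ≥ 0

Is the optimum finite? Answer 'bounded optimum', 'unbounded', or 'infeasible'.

bounded optimum

Corner points and Z = -5a - 9b:
  (811/26, 236/13) → Z = -8303/26
  (779/31, 521/31) → Z = -8584/31
  (45, 146/5) → Z = -2439/5
  (239/10, 373/20) → Z = -5747/20
The feasible region has finitely many vertices and no improving ray; the minimum is -2439/5 at (45, 146/5).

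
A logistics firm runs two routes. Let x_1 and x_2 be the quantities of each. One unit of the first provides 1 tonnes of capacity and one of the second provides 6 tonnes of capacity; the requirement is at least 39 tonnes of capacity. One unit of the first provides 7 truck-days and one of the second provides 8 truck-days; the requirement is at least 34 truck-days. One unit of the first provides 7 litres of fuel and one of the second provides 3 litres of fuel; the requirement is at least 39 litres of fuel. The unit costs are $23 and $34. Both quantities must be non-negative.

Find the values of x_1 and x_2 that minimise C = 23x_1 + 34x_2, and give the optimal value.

x_1 = 3, x_2 = 6, minimum C = 273

Extreme points and C = 23x_1 + 34x_2:
  (0, 13) → C = 442
  (39, 0) → C = 897
  (3, 6) → C = 273
The feasible region is unbounded (it extends along (0, 1), (1, 0)), but C strictly increases along every unbounded feasible direction, so there is no improving ray and the minimum is attained at a vertex.

The binding constraints are x_1 + 6x_2 = 39 and 7x_1 + 3x_2 = 39.
Solving simultaneously gives x_1 = 3, x_2 = 6.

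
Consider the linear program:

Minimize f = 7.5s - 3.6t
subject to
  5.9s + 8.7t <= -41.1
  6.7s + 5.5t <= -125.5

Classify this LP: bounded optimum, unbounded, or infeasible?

From the feasible point (-21645/646, 11627/646), moving in the direction (-8.7, 5.9) keeps every constraint satisfied while f decreases without bound.

unbounded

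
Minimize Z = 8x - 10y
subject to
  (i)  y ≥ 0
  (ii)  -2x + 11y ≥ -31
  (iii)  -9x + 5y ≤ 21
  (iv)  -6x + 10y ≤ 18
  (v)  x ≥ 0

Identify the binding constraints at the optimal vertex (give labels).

(iv) and (v)

Extreme points and Z = 8x - 10y:
  (31/2, 0) → Z = 124
  (0, 0) → Z = 0
  (0, 9/5) → Z = -18
The feasible region is unbounded (it extends along (11, 2), (5, 3)), but Z strictly increases along every unbounded feasible direction, so there is no improving ray and the minimum is attained at a vertex.

The minimum is at (0, 9/5). Substituting into each constraint, equality holds for (iv) and (v); the remaining constraints have slack.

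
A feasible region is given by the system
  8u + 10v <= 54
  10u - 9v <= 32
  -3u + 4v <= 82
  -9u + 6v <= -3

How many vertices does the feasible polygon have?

The feasible vertices (each the meet of two boundaries and inside every other half-plane) are:
  (403/86, 71/43)
  (59/23, 77/23)
  (-55/7, -86/7)

3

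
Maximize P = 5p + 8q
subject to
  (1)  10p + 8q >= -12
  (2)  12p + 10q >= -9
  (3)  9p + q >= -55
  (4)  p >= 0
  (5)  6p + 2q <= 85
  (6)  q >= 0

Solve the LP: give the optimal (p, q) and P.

Extreme points and P = 5p + 8q:
  (0, 85/2) → P = 340
  (0, 0) → P = 0
  (85/6, 0) → P = 425/6

The optimum lies where p = 0 and 6p + 2q = 85.
Solving simultaneously gives p = 0, q = 85/2.

p = 0, q = 85/2, maximum P = 340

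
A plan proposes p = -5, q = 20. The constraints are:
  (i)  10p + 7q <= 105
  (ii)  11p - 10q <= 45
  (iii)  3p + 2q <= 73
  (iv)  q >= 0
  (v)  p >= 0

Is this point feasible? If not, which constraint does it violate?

not feasible — violates (v)

Constraint (v): p = -5, which is not ≥ 0. All other constraints are satisfied.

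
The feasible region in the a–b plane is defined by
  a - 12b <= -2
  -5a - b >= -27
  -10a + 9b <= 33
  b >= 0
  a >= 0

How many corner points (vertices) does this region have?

4

Intersecting each pair of boundary lines and keeping only the points that satisfy every inequality leaves:
  (322/61, 37/61)
  (0, 1/6)
  (42/11, 87/11)
  (0, 11/3)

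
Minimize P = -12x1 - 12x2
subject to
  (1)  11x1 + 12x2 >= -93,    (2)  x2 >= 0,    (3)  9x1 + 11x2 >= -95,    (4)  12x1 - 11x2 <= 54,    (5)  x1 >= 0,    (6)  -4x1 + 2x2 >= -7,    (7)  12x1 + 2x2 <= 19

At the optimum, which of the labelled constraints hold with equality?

Corner points and P = -12x1 - 12x2:
  (0, 0) → P = 0
  (19/12, 0) → P = -19
  (0, 19/2) → P = -114

The minimum is at (0, 19/2). Substituting into each constraint, equality holds for (5) and (7); the remaining constraints have slack.

(5) and (7)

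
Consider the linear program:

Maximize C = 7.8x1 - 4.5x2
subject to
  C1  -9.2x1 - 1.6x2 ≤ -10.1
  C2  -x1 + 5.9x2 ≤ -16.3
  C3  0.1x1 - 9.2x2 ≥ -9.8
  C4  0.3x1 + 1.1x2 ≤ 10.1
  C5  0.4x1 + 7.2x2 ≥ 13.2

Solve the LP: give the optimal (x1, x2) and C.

Feasible corners and C = 7.8x1 - 4.5x2:
  (6926/287, 381/287) → C = 523083/2870
  (4881/239, 167/239) → C = 373203/2390
  (8214/287, 395/287) → C = 622917/2870
  (1455/43, -2/43) → C = 11358/43

The binding constraints are 0.3x1 + 1.1x2 = 10.1 and 0.4x1 + 7.2x2 = 13.2.
Solving simultaneously gives x1 = 1455/43, x2 = -2/43.

x1 = 1455/43, x2 = -2/43, maximum C = 11358/43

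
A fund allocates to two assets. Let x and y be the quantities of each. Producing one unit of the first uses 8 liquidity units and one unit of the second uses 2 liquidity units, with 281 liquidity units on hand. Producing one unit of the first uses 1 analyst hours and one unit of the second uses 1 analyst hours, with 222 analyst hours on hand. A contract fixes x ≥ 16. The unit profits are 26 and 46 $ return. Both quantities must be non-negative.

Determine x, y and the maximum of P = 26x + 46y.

x = 16, y = 153/2, maximum P = 3935

Vertices and P = 26x + 46y:
  (281/8, 0) → P = 3653/4
  (16, 0) → P = 416
  (16, 153/2) → P = 3935

At the optimal vertex, 8x + 2y = 281 and x = 16.
Solving simultaneously gives x = 16, y = 153/2.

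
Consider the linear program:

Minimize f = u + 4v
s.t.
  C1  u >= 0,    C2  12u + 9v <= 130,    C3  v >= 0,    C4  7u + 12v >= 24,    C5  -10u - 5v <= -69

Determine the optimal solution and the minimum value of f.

The optimum lies where v = 0 and -10u - 5v = -69.
Solving simultaneously gives u = 69/10, v = 0.

u = 69/10, v = 0, minimum f = 69/10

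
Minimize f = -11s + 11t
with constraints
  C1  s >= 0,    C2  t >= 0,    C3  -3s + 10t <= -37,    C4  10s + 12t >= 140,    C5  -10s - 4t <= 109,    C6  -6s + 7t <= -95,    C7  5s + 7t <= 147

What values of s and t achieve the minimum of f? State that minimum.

s = 147/5, t = 0, minimum f = -1617/5

Feasible corners and f = -11s + 11t:
  (95/6, 0) → f = -1045/6
  (147/5, 0) → f = -1617/5
  (691/39, 21/13) → f = -6908/39
  (1729/71, 256/71) → f = -16203/71

The optimum lies where t = 0 and 5s + 7t = 147.
Solving simultaneously gives s = 147/5, t = 0.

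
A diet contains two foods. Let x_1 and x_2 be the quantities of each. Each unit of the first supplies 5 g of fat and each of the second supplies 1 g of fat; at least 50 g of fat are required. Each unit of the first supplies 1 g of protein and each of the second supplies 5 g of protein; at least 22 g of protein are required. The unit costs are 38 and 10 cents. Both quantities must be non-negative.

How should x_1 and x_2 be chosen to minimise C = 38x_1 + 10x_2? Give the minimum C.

The feasible region is unbounded (it extends along (0, 1), (1, 0)), but C strictly increases along every unbounded feasible direction, so there is no improving ray and the minimum is attained at a vertex.

x_1 = 19/2, x_2 = 5/2, minimum C = 386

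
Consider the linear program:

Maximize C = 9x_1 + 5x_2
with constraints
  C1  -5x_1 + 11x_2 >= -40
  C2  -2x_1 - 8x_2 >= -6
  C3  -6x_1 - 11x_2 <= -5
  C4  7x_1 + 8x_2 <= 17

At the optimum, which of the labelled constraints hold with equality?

C1 and C4

Corner points and C = 9x_1 + 5x_2:
  (45/11, -215/121) → C = 3380/121
  (13/3, -5/3) → C = 92/3
  (-1, 1) → C = -4
  (11/5, 1/5) → C = 104/5

The maximum is at (13/3, -5/3). Substituting into each constraint, equality holds for C1 and C4; the remaining constraints have slack.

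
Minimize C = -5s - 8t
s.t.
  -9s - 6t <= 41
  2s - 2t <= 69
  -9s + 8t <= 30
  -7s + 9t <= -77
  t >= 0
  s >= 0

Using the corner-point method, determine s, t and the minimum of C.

s = 467/4, t = 329/4, minimum C = -4967/4

Extreme points and C = -5s - 8t:
  (467/4, 329/4) → C = -4967/4
  (69/2, 0) → C = -345/2
  (11, 0) → C = -55

At the optimal vertex, 2s - 2t = 69 and -7s + 9t = -77.
Solving simultaneously gives s = 467/4, t = 329/4.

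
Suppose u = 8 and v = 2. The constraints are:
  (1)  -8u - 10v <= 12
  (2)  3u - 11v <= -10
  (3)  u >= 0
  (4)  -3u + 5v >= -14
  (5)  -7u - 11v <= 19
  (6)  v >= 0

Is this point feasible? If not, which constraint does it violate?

Constraint (2): 3u - 11v = 2, which is not ≤ -10. All other constraints are satisfied.

not feasible — violates (2)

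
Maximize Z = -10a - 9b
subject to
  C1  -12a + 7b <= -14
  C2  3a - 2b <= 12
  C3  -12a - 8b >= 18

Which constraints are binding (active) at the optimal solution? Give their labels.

Corner points and Z = -10a - 9b:
  (-56/3, -34) → Z = 1478/3
  (-7/90, -32/15) → Z = 899/45
  (5/4, -33/8) → Z = 197/8

The maximum is at (-56/3, -34). Substituting into each constraint, equality holds for C1 and C2; the remaining constraints have slack.

C1 and C2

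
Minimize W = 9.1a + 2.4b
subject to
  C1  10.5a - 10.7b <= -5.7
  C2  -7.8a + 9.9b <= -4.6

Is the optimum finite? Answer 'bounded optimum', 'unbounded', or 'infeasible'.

unbounded

From the feasible point (-10565/2049, -3092/683), moving in the direction (-9.9, -7.8) keeps every constraint satisfied while W decreases without bound.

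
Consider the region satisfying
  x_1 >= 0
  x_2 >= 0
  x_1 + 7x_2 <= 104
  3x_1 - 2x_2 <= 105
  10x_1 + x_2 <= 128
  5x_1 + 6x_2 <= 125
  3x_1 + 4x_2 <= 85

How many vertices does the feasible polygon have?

Of the 21 pairwise boundary intersections, those satisfying every inequality are:
  (0, 0)
  (0, 104/7)
  (64/5, 0)
  (251/29, 395/29)
  (643/55, 122/11)

5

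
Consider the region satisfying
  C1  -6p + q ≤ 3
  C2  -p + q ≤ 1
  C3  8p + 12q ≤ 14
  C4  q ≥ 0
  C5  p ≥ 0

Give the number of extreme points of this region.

Of the 10 pairwise boundary intersections, those satisfying every inequality are:
  (1/10, 11/10)
  (0, 1)
  (7/4, 0)
  (0, 0)

4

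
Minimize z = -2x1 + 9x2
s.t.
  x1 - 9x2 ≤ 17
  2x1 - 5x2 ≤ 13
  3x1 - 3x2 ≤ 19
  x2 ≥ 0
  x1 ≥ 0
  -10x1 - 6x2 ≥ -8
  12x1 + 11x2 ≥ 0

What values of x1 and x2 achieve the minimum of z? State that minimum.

x1 = 4/5, x2 = 0, minimum z = -8/5

Extreme points and z = -2x1 + 9x2:
  (0, 0) → z = 0
  (4/5, 0) → z = -8/5
  (0, 4/3) → z = 12

The binding constraints are x2 = 0 and -10x1 - 6x2 = -8.
Solving simultaneously gives x1 = 4/5, x2 = 0.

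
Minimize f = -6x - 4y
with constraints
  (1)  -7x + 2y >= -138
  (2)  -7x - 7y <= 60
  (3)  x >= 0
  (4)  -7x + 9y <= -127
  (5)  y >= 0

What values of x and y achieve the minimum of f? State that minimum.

The binding constraints are -7x + 2y = -138 and -7x + 9y = -127.
Solving simultaneously gives x = 988/49, y = 11/7.

x = 988/49, y = 11/7, minimum f = -6236/49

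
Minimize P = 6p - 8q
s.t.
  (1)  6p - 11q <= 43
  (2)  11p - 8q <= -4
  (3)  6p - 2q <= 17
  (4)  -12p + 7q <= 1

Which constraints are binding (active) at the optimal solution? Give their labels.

(3) and (4)

Feasible corners and P = 6p - 8q:
  (72/13, 211/26) → P = -412/13
  (20/19, 37/19) → P = -176/19
  (121/18, 35/3) → P = -53

The minimum is at (121/18, 35/3). Substituting into each constraint, equality holds for (3) and (4); the remaining constraints have slack.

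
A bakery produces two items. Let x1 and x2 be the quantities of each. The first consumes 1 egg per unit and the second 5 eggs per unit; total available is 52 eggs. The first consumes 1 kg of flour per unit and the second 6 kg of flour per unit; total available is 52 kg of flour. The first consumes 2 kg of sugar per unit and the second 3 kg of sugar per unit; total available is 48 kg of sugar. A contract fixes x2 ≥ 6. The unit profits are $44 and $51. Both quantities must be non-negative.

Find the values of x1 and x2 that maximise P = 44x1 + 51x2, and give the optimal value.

x1 = 15, x2 = 6, maximum P = 966

Extreme points and P = 44x1 + 51x2:
  (0, 26/3) → P = 442
  (0, 6) → P = 306
  (44/3, 56/9) → P = 2888/3
  (15, 6) → P = 966

At the optimal vertex, 2x1 + 3x2 = 48 and x2 = 6.
Solving simultaneously gives x1 = 15, x2 = 6.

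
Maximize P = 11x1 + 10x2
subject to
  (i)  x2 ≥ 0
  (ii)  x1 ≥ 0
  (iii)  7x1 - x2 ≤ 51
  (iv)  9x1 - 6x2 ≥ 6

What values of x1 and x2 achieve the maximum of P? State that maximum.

x1 = 100/11, x2 = 139/11, maximum P = 2490/11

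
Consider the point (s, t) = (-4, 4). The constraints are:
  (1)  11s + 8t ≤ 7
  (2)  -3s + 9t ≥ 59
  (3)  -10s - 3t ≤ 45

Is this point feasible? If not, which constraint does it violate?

not feasible — violates (2)

Constraint (2): -3s + 9t = 48, which is not ≥ 59. All other constraints are satisfied.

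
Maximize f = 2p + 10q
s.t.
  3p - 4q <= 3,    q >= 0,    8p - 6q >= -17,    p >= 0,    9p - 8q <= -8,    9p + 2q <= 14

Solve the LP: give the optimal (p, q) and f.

Vertices and f = 2p + 10q:
  (0, 17/6) → f = 85/3
  (5/7, 53/14) → f = 275/7
  (0, 1) → f = 10
  (16/15, 11/5) → f = 362/15

At the optimal vertex, 8p - 6q = -17 and 9p + 2q = 14.
Solving simultaneously gives p = 5/7, q = 53/14.

p = 5/7, q = 53/14, maximum f = 275/7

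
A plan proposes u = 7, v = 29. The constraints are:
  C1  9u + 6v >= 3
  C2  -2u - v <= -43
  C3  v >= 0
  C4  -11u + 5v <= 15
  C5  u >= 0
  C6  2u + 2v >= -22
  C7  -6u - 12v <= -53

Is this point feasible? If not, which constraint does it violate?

Constraint C4: -11u + 5v = 68, which is not ≤ 15. All other constraints are satisfied.

not feasible — violates C4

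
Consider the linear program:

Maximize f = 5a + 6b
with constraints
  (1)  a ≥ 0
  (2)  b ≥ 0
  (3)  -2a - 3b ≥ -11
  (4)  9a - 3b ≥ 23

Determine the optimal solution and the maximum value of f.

Corner points and f = 5a + 6b:
  (11/2, 0) → f = 55/2
  (23/9, 0) → f = 115/9
  (34/11, 53/33) → f = 276/11

The optimum lies where b = 0 and -2a - 3b = -11.
Solving simultaneously gives a = 11/2, b = 0.

a = 11/2, b = 0, maximum f = 55/2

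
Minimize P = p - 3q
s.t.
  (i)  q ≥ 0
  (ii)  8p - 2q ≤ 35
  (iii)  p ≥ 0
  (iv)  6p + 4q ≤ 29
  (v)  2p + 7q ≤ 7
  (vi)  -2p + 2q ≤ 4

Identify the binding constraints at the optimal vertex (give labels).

Feasible corners and P = p - 3q:
  (0, 0) → P = 0
  (7/2, 0) → P = 7/2
  (0, 1) → P = -3

The minimum is at (0, 1). Substituting into each constraint, equality holds for (iii) and (v); the remaining constraints have slack.

(iii) and (v)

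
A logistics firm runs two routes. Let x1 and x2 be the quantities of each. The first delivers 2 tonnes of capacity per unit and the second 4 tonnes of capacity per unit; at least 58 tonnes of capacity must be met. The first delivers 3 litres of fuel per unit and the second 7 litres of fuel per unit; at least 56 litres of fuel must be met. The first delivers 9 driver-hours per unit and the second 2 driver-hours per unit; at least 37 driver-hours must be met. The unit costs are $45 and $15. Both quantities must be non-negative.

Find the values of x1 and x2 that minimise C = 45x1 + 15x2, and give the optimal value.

x1 = 1, x2 = 14, minimum C = 255

Feasible corners and C = 45x1 + 15x2:
  (0, 37/2) → C = 555/2
  (29, 0) → C = 1305
  (1, 14) → C = 255
The feasible region is unbounded (it extends along (0, 1), (1, 0)), but C strictly increases along every unbounded feasible direction, so there is no improving ray and the minimum is attained at a vertex.

At the optimal vertex, 2x1 + 4x2 = 58 and 9x1 + 2x2 = 37.
Solving simultaneously gives x1 = 1, x2 = 14.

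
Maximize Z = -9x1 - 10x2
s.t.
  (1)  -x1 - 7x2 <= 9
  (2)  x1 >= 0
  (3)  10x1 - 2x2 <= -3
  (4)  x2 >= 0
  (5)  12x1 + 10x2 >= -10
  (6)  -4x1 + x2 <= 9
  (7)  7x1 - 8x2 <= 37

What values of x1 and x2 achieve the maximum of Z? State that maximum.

Extreme points and Z = -9x1 - 10x2:
  (0, 3/2) → Z = -15
  (0, 9) → Z = -90
  (15/2, 39) → Z = -915/2

The binding constraints are x1 = 0 and 10x1 - 2x2 = -3.
Solving simultaneously gives x1 = 0, x2 = 3/2.

x1 = 0, x2 = 3/2, maximum Z = -15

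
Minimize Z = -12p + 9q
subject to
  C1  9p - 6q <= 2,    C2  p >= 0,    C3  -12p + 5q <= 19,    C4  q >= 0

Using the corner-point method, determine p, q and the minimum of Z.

p = 2/9, q = 0, minimum Z = -8/3

Corner points and Z = -12p + 9q:
  (2/9, 0) → Z = -8/3
  (0, 19/5) → Z = 171/5
  (0, 0) → Z = 0
The feasible region is unbounded (it extends along (2, 3), (5, 12)), but Z strictly increases along every unbounded feasible direction, so there is no improving ray and the minimum is attained at a vertex.

At the optimal vertex, 9p - 6q = 2 and q = 0.
Solving simultaneously gives p = 2/9, q = 0.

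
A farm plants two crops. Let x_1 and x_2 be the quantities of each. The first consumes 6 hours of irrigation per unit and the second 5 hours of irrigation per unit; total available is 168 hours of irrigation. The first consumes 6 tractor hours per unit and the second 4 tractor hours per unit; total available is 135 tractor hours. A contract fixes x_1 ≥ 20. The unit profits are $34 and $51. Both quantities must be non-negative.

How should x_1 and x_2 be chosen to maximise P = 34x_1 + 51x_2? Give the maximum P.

Extreme points and P = 34x_1 + 51x_2:
  (45/2, 0) → P = 765
  (20, 0) → P = 680
  (20, 15/4) → P = 3485/4

The optimum lies where 6x_1 + 4x_2 = 135 and x_1 = 20.
Solving simultaneously gives x_1 = 20, x_2 = 15/4.

x_1 = 20, x_2 = 15/4, maximum P = 3485/4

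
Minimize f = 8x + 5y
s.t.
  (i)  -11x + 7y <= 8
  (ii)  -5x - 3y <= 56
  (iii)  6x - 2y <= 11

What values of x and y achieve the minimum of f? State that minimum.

x = -79/28, y = -391/28, minimum f = -2587/28

Corner points and f = 8x + 5y:
  (-104/17, -144/17) → f = -1552/17
  (93/20, 169/20) → f = 1589/20
  (-79/28, -391/28) → f = -2587/28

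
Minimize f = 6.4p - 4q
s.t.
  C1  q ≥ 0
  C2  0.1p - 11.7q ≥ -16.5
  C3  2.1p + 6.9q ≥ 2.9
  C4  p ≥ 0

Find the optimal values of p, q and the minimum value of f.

Feasible corners and f = 6.4p - 4q:
  (29/21, 0) → f = 928/105
  (0, 55/39) → f = -220/39
  (0, 29/69) → f = -116/69
The feasible region is unbounded (it extends along (117, 1), (1, 0)), but f strictly increases along every unbounded feasible direction, so there is no improving ray and the minimum is attained at a vertex.

p = 0, q = 55/39, minimum f = -220/39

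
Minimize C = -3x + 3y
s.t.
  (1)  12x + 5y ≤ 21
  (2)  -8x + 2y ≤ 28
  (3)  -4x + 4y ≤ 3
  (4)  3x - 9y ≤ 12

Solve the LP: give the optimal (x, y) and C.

x = 83/41, y = -27/41, minimum C = -330/41

Feasible corners and C = -3x + 3y:
  (69/68, 30/17) → C = 9/4
  (83/41, -27/41) → C = -330/41
  (-25/8, -19/8) → C = 9/4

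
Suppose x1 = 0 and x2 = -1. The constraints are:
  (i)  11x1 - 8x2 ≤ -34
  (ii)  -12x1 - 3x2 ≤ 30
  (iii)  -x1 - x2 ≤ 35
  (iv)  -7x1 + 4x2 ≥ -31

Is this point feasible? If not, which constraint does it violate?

Constraint (i): 11x1 - 8x2 = 8, which is not ≤ -34. All other constraints are satisfied.

not feasible — violates (i)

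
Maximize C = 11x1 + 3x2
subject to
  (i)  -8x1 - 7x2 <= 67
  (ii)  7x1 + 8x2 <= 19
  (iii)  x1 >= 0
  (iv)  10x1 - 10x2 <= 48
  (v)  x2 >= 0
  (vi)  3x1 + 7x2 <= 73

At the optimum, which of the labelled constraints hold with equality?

Corner points and C = 11x1 + 3x2:
  (0, 19/8) → C = 57/8
  (19/7, 0) → C = 209/7
  (0, 0) → C = 0

The maximum is at (19/7, 0). Substituting into each constraint, equality holds for (ii) and (v); the remaining constraints have slack.

(ii) and (v)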